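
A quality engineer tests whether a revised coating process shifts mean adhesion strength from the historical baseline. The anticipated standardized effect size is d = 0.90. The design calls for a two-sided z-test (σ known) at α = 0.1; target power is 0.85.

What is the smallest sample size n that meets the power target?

n = 9

For power 0.85 need Φ(δ − z_{0.05}) = 0.85, so δ = z_{0.05} + z_{0.15} = 1.645 + 1.036 = 2.681.
(For δ > 0 the lower-tail rejection region contributes negligibly to power, so the one-term inversion is standard.)
δ = d·√n ⇒ n = (δ/d)² = (2.681 / 0.90)² = 8.88.
Round up to the next whole unit.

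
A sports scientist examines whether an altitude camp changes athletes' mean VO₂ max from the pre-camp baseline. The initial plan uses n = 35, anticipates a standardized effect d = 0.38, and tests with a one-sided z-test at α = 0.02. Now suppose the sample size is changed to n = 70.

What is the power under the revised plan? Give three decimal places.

Power ≈ 0.870

With n = 70: δ = d·√n = 0.38 × √70 = 3.1793. Critical value z_{0.02} = 2.054.
Revised power = Φ(δ − 2.054) = Φ(1.126) = 0.8698.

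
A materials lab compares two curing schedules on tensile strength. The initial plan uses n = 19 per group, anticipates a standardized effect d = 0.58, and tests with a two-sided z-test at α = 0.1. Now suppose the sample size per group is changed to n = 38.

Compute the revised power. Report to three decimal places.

Power ≈ 0.811

With n = 38 per group: δ = d·√(n/2) = 0.58 × √(38/2) = 2.5282. Critical value z_{0.05} = 1.645.
Revised power = Φ(δ − 1.645) + Φ(−δ − 1.645) = Φ(0.883) + Φ(-4.173) = 0.8115 + 0.0000 = 0.8115.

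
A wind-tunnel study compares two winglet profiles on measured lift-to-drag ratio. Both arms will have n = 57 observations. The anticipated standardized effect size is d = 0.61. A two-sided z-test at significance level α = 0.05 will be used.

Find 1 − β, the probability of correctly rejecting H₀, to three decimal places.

Power ≈ 0.903

Noncentrality parameter: δ = d·√(n/2) = 0.61 × √(57/2) = 3.2565
Critical value for a two-sided test at α = 0.05: z_{α/2} = 1.960.
Power = Φ(δ − 1.960) + Φ(−δ − 1.960) = Φ(1.297) + Φ(-5.216) = 0.9026 + 0.0000 = 0.9026.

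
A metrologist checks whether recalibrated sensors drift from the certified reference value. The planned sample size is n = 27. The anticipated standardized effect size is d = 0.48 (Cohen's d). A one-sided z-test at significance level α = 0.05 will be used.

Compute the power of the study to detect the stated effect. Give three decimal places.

Power ≈ 0.802

Noncentrality parameter: δ = d·√n = 0.48 × √27 = 2.4942
One-sided α = 0.05 → critical value z_{0.05} = 1.645.
Power = Φ(δ − 1.645) = Φ(0.849) = 0.8021.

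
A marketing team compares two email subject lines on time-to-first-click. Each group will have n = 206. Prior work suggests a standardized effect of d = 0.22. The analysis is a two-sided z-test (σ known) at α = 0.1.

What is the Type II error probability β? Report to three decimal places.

β ≈ 0.278

Noncentrality parameter: δ = d·√(n/2) = 0.22 × √(206/2) = 2.2328
Two-sided α = 0.1 → critical value z_{0.05} = 1.645.
Power = Φ(δ − 1.645) + Φ(−δ − 1.645) = Φ(0.588) + Φ(-3.878) = 0.7217 + 0.0001 = 0.7218.
Type II error: β = 1 − power = 1 − 0.7218 = 0.2782.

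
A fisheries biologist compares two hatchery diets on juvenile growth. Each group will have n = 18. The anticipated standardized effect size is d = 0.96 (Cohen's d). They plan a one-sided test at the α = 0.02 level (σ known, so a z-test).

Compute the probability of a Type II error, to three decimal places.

β ≈ 0.204

Noncentrality parameter: δ = d·√(n/2) = 0.96 × √(18/2) = 2.8800
One-sided α = 0.02 → critical value z_{0.02} = 2.054.
Power = Φ(δ − 2.054) = Φ(0.826) = 0.7957.
Type II error: β = 1 − power = 1 − 0.7957 = 0.2043.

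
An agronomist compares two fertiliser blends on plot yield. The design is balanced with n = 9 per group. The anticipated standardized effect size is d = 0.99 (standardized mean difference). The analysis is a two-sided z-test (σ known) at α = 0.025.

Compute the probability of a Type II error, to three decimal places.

Noncentrality parameter: δ = d·√(n/2) = 0.99 × √(9/2) = 2.1001
Critical value for a two-sided test at α = 0.025: z_{α/2} = 2.241.
Power = Φ(δ − 2.241) + Φ(−δ − 2.241) = Φ(-0.141) + Φ(-4.342) = 0.4438 + 0.0000 = 0.4438.
Type II error: β = 1 − power = 1 − 0.4438 = 0.5562.

β ≈ 0.556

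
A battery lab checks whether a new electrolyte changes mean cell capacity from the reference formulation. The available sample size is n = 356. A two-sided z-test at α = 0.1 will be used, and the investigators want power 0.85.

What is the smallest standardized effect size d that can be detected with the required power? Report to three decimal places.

Need Φ(δ − 1.645) = 0.85, so δ = 1.645 + 1.036 = 2.681.
(Lower-tail contribution to power is negligible for δ > 0.)
δ = d·√n ⇒ d = δ/√n = 2.681/√356 = 0.1421.

d ≈ 0.142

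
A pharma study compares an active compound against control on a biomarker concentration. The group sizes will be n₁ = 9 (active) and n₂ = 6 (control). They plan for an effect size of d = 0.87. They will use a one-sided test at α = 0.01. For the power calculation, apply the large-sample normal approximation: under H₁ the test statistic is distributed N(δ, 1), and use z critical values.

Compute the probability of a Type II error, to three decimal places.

Noncentrality parameter: δ = d / √(1/n₁ + 1/n₂) = 0.87 / √(1/9 + 1/6) = 1.6507
One-sided α = 0.01 → critical value z_{0.01} = 2.326.
Power = P(Z > 2.326 − δ) = Φ(-0.676) = 0.2496.
Type II error: β = 1 − power = 1 − 0.2496 = 0.7504.

β ≈ 0.750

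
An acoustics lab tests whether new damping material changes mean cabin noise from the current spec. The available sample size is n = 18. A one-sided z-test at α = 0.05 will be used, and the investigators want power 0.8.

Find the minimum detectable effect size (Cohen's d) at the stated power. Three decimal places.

d ≈ 0.586

Required noncentrality: δ = z_{0.05} + z_{0.20} = 1.645 + 0.842 = 2.486.
δ = d·√n ⇒ d = δ/√n = 2.486/√18 = 0.5861.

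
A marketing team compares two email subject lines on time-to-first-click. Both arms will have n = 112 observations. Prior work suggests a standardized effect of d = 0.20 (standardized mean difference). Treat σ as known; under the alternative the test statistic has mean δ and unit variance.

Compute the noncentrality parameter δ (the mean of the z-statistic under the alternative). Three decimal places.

δ ≈ 1.497

δ = d·√(n/2) = 0.20 × √(112/2) = 1.4967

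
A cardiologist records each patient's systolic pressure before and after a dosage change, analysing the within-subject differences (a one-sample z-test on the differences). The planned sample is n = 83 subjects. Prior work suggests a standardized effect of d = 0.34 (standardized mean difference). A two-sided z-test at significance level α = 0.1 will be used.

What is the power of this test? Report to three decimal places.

Noncentrality parameter: δ = d·√n = 0.34 × √83 = 3.0975
Critical value for a two-sided test at α = 0.1: z_{α/2} = 1.645.
Power = Φ(δ − 1.645) + Φ(−δ − 1.645) = Φ(1.453) + Φ(-4.742) = 0.9268 + 0.0000 = 0.9268.

Power ≈ 0.927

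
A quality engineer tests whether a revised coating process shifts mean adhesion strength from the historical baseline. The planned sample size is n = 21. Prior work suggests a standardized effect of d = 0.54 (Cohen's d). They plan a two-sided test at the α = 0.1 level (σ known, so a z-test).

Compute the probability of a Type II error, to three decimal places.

β ≈ 0.203

Noncentrality parameter: δ = d·√n = 0.54 × √21 = 2.4746
Two-sided α = 0.1 → critical value z_{0.05} = 1.645.
Power = Φ(δ − 1.645) + Φ(−δ − 1.645) = Φ(0.830) + Φ(-4.119) = 0.7967 + 0.0000 = 0.7967.
Type II error: β = 1 − power = 1 − 0.7967 = 0.2033.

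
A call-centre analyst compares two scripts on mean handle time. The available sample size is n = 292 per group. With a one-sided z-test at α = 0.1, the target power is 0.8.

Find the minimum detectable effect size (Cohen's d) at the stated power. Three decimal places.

Required noncentrality: δ = z_{0.1} + z_{0.20} = 1.282 + 0.842 = 2.123.
δ = d·√(n/2) ⇒ d = δ/√(n/2) = 2.123/√(292/2) = 0.1757.

d ≈ 0.176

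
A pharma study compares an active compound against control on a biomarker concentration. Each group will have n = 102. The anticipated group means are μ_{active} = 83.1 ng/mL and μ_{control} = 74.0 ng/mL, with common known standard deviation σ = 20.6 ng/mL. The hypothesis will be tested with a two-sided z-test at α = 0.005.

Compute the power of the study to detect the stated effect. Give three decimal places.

Standardized effect: d = |μ_{active} − μ_{control}| / σ = |83.1 − 74.0| / 20.6 = 0.4417
Noncentrality parameter: δ = d·√(n/2) = 0.4417 × √(102/2) = 3.1547
Two-sided α = 0.005 → critical value z_{0.0025} = 2.807.
Power = Φ(δ − 2.807) + Φ(−δ − 2.807) = Φ(0.348) + Φ(-5.962) = 0.6360 + 0.0000 = 0.6360.

Power ≈ 0.636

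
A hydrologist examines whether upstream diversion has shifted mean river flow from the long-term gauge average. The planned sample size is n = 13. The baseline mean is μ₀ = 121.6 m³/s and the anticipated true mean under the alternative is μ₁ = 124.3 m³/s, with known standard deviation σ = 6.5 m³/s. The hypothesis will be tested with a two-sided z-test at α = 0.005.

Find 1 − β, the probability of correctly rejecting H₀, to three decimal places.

Standardized effect: d = |μ₁ − μ₀| / σ = |124.3 − 121.6| / 6.5 = 0.4154
Noncentrality parameter: δ = d·√n = 0.4154 × √13 = 1.4977
Critical value for a two-sided test at α = 0.005: z_{α/2} = 2.807.
Power = Φ(δ − 2.807) + Φ(−δ − 2.807) = Φ(-1.309) + Φ(-4.305) = 0.0952 + 0.0000 = 0.0952.

Power ≈ 0.095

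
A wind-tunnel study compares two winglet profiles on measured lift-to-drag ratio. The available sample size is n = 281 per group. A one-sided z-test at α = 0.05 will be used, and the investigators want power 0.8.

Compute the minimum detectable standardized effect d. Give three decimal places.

Required noncentrality: δ = z_{0.05} + z_{0.20} = 1.645 + 0.842 = 2.486.
δ = d·√(n/2) ⇒ d = δ/√(n/2) = 2.486/√(281/2) = 0.2098.

d ≈ 0.210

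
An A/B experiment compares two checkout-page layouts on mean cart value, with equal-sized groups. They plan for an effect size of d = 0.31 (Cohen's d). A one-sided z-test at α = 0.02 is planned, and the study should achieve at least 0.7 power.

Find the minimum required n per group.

n = 139 per group

Set Φ(δ − 2.054) = 0.7; then δ − 2.054 = Φ⁻¹(0.7) = 0.524, giving δ = 2.578.
δ = d·√(n/2) ⇒ n = 2(δ/d)² = 2 × (2.578 / 0.31)² = 138.33.
Rounding up, n = 139 per group.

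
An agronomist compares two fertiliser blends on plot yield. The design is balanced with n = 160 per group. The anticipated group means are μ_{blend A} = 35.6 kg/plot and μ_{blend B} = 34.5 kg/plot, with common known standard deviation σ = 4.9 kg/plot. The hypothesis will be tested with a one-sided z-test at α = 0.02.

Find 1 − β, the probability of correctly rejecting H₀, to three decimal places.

Power ≈ 0.482

Standardized effect: d = |μ_{blend A} − μ_{blend B}| / σ = |35.6 − 34.5| / 4.9 = 0.2245
Noncentrality parameter: δ = d·√(n/2) = 0.2245 × √(160/2) = 2.0079
Critical value for a one-sided test at α = 0.02: z_α = 2.054.
Power = Φ(δ − 2.054) = Φ(-0.046) = 0.4817.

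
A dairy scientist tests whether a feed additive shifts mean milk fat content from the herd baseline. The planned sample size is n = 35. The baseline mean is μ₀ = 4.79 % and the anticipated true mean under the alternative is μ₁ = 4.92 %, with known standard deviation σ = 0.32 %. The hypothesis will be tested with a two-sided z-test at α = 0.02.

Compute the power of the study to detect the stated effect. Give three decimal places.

Power ≈ 0.531

Standardized effect: d = |μ₁ − μ₀| / σ = |4.92 − 4.79| / 0.32 = 0.4062
Noncentrality parameter: δ = d·√n = 0.4062 × √35 = 2.4034
Two-sided α = 0.02 → critical value z_{0.01} = 2.326.
Power = Φ(δ − 2.326) + Φ(−δ − 2.326) = Φ(0.077) + Φ(-4.730) = 0.5307 + 0.0000 = 0.5307.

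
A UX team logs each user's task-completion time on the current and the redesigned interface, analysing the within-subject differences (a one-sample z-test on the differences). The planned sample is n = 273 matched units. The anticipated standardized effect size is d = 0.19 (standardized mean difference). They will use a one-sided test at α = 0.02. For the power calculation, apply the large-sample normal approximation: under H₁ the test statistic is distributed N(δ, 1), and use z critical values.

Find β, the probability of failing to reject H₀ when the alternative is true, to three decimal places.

Noncentrality parameter: δ = d·√n = 0.19 × √273 = 3.1393
Critical value for a one-sided test at α = 0.02: z_α = 2.054.
Power = P(Z > 2.054 − δ) = Φ(1.086) = 0.8612.
Type II error: β = 1 − power = 1 − 0.8612 = 0.1388.

β ≈ 0.139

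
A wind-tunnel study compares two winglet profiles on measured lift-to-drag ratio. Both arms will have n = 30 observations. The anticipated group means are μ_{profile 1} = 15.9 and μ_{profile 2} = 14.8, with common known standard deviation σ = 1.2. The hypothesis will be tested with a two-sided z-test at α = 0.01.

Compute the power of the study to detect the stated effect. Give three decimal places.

Standardized effect: d = |μ_{profile 1} − μ_{profile 2}| / σ = |15.9 − 14.8| / 1.2 = 0.9167
Noncentrality parameter: δ = d·√(n/2) = 0.9167 × √(30/2) = 3.5502
Critical value for a two-sided test at α = 0.01: z_{α/2} = 2.576.
Power = Φ(δ − 2.576) + Φ(−δ − 2.576) = Φ(0.974) + Φ(-6.126) = 0.8351 + 0.0000 = 0.8351.

Power ≈ 0.835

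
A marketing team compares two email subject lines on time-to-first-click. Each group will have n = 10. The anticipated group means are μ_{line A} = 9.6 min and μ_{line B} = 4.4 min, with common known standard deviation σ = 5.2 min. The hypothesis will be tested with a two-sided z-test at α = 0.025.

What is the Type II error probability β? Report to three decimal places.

Standardized effect: d = |μ_{line A} − μ_{line B}| / σ = |9.6 − 4.4| / 5.2 = 1.0000
Noncentrality parameter: δ = d·√(n/2) = 1.0000 × √(10/2) = 2.2361
Critical value for a two-sided test at α = 0.025: z_{α/2} = 2.241.
Power = Φ(δ − 2.241) + Φ(−δ − 2.241) = Φ(-0.005) + Φ(-4.477) = 0.4979 + 0.0000 = 0.4979.
Type II error: β = 1 − power = 1 − 0.4979 = 0.5021.

β ≈ 0.502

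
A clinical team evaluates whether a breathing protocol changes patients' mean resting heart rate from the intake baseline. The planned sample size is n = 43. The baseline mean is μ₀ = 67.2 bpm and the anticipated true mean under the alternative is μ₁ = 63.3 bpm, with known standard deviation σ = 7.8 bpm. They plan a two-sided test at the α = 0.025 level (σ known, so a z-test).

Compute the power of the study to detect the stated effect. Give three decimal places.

Power ≈ 0.850

Standardized effect: d = |μ₁ − μ₀| / σ = |63.3 − 67.2| / 7.8 = 0.5000
Noncentrality parameter: δ = d·√n = 0.5000 × √43 = 3.2787
Critical value for a two-sided test at α = 0.025: z_{α/2} = 2.241.
Power = Φ(δ − 2.241) + Φ(−δ − 2.241) = Φ(1.037) + Φ(-5.520) = 0.8502 + 0.0000 = 0.8502.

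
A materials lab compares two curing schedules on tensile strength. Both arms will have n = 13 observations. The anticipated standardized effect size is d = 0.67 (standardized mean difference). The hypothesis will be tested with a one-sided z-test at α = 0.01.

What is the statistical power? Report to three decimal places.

Power ≈ 0.268

Noncentrality parameter: δ = d·√(n/2) = 0.67 × √(13/2) = 1.7082
Critical value for a one-sided test at α = 0.01: z_α = 2.326.
Power = P(Z > 2.326 − δ) = Φ(-0.618) = 0.2682.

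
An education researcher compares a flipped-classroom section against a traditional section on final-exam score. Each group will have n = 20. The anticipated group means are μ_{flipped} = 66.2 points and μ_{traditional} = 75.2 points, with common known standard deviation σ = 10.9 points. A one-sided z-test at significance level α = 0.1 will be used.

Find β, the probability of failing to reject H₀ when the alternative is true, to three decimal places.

Standardized effect: d = |μ_{flipped} − μ_{traditional}| / σ = |66.2 − 75.2| / 10.9 = 0.8257
Noncentrality parameter: δ = d·√(n/2) = 0.8257 × √(20/2) = 2.6111
One-sided α = 0.1 → critical value z_{0.1} = 1.282.
Power = Φ(δ − 1.282) = Φ(1.330) = 0.9082.
Type II error: β = 1 − power = 1 − 0.9082 = 0.0918.

β ≈ 0.092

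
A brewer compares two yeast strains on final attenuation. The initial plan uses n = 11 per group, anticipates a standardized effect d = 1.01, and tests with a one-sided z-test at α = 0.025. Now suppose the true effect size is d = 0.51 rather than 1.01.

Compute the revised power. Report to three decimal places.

With d = 0.51: δ = d·√(n/2) = 0.51 × √(11/2) = 1.1961. Critical value z_{0.025} = 1.960.
Revised power = P(Z > 1.960 − δ) = Φ(-0.764) = 0.2225.

Power ≈ 0.222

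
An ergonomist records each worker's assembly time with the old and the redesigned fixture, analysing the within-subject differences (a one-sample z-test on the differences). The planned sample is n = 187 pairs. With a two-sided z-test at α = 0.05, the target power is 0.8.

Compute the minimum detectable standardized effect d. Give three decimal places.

Required noncentrality: δ = z_{0.025} + z_{0.20} = 1.960 + 0.842 = 2.802.
(The second rejection-region term Φ(−δ − z_{α/2}) is negligible and dropped.)
δ = d·√n ⇒ d = δ/√n = 2.802/√187 = 0.2049.

d ≈ 0.205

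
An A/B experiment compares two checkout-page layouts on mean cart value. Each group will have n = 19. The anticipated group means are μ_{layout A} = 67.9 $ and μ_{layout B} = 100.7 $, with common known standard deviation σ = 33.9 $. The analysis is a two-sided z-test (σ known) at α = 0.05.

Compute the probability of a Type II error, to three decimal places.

Standardized effect: d = |μ_{layout A} − μ_{layout B}| / σ = |67.9 − 100.7| / 33.9 = 0.9676
Noncentrality parameter: δ = d·√(n/2) = 0.9676 × √(19/2) = 2.9822
Two-sided α = 0.05 → critical value z_{0.025} = 1.960.
Power = Φ(δ − 1.960) + Φ(−δ − 1.960) = Φ(1.022) + Φ(-4.942) = 0.8467 + 0.0000 = 0.8467.
Type II error: β = 1 − power = 1 − 0.8467 = 0.1533.

β ≈ 0.153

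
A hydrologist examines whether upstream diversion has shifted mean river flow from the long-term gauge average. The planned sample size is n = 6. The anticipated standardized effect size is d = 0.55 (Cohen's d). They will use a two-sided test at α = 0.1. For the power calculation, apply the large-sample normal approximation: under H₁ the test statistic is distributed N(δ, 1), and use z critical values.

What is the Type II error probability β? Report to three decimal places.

β ≈ 0.616

Noncentrality parameter: δ = d·√n = 0.55 × √6 = 1.3472
Two-sided α = 0.1 → critical value z_{0.05} = 1.645.
Power = Φ(δ − 1.645) + Φ(−δ − 1.645) = Φ(-0.298) + Φ(-2.992) = 0.3830 + 0.0014 = 0.3844.
Type II error: β = 1 − power = 1 − 0.3844 = 0.6156.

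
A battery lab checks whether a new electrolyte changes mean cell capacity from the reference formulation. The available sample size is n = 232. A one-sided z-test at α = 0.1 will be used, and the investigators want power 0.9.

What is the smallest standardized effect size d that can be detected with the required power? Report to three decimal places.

d ≈ 0.168

Need Φ(δ − 1.282) = 0.9, so δ = 1.282 + 1.282 = 2.563.
δ = d·√n ⇒ d = δ/√n = 2.563/√232 = 0.1683.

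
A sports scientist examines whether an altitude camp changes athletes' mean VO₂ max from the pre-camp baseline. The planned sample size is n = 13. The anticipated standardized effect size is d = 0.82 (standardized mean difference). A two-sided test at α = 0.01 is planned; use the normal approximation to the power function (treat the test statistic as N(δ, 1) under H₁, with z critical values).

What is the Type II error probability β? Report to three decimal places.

β ≈ 0.352

Noncentrality parameter: δ = d·√n = 0.82 × √13 = 2.9566
Two-sided α = 0.01 → critical value z_{0.005} = 2.576.
Power = Φ(δ − 2.576) + Φ(−δ − 2.576) = Φ(0.381) + Φ(-5.532) = 0.6483 + 0.0000 = 0.6483.
Type II error: β = 1 − power = 1 − 0.6483 = 0.3517.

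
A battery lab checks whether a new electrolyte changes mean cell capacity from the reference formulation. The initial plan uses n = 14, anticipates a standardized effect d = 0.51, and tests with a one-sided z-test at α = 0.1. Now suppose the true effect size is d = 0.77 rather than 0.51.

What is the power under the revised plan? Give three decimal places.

Power ≈ 0.945

With d = 0.77: δ = d·√n = 0.77 × √14 = 2.8811. Critical value z_{0.1} = 1.282.
Revised power = P(Z > 1.282 − δ) = Φ(1.600) = 0.9451.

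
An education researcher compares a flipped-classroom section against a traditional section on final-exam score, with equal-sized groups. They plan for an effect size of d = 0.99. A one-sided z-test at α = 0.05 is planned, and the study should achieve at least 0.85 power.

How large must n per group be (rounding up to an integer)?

For power 0.85 need Φ(δ − z_{0.05}) = 0.85, so δ = z_{0.05} + z_{0.15} = 1.645 + 1.036 = 2.681.
δ = d·√(n/2) ⇒ n = 2(δ/d)² = 2 × (2.681 / 0.99)² = 14.67.
Round up to the next whole unit.

n = 15 per group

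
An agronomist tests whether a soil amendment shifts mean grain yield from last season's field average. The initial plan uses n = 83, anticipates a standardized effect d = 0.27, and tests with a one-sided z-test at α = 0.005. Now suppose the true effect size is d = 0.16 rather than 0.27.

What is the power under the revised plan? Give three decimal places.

With d = 0.16: δ = d·√n = 0.16 × √83 = 1.4577. Critical value z_{0.005} = 2.576.
Revised power = Φ(δ − 2.576) = Φ(-1.118) = 0.1317.

Power ≈ 0.132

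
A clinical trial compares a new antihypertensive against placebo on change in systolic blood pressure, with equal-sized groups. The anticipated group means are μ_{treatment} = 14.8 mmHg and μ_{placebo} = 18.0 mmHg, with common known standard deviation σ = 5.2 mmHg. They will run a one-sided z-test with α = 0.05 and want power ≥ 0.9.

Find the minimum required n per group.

Standardized effect: d = |μ_{treatment} − μ_{placebo}| / σ = |14.8 − 18.0| / 5.2 = 0.6154
For power 0.9 need Φ(δ − z_{0.05}) = 0.9, so δ = z_{0.05} + z_{0.10} = 1.645 + 1.282 = 2.926.
δ = d·√(n/2) ⇒ n = 2(δ/d)² = 2 × (2.926 / 0.6154)² = 45.23.
Rounding up, n = 46 per group.

n = 46 per group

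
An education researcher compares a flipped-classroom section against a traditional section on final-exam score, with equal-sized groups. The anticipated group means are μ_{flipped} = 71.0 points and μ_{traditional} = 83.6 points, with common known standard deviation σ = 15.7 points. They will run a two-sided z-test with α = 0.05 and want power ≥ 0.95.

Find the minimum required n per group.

Standardized effect: d = |μ_{flipped} − μ_{traditional}| / σ = |71.0 − 83.6| / 15.7 = 0.8025
For power 0.95 need Φ(δ − z_{0.025}) = 0.95, so δ = z_{0.025} + z_{0.05} = 1.960 + 1.645 = 3.605.
(For δ > 0 the lower-tail rejection region contributes negligibly to power, so the one-term inversion is standard.)
δ = d·√(n/2) ⇒ n = 2(δ/d)² = 2 × (3.605 / 0.8025)² = 40.35.
Rounding up, n = 41 per group.

n = 41 per group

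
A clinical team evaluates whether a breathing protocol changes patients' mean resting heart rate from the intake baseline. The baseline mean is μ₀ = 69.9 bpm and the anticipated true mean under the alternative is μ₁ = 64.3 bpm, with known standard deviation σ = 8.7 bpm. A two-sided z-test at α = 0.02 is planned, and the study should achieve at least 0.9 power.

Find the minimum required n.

Standardized effect: d = |μ₁ − μ₀| / σ = |64.3 − 69.9| / 8.7 = 0.6437
For power 0.9 need Φ(δ − z_{0.01}) = 0.9, so δ = z_{0.01} + z_{0.10} = 2.326 + 1.282 = 3.608.
(Ignoring the negligible lower-tail rejection probability gives the usual closed-form inversion.)
δ = d·√n ⇒ n = (δ/d)² = (3.608 / 0.6437)² = 31.42.
Rounding up, n = 32.

n = 32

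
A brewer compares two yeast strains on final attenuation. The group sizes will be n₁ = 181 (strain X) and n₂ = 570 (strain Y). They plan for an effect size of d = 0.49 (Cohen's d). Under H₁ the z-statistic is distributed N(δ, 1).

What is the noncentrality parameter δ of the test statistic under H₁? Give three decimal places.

The noncentrality parameter scales effect size by the design's sample-size factor: δ = d / √(1/n₁ + 1/n₂) = 0.49 / √(1/181 + 1/570) = 5.7432

δ ≈ 5.743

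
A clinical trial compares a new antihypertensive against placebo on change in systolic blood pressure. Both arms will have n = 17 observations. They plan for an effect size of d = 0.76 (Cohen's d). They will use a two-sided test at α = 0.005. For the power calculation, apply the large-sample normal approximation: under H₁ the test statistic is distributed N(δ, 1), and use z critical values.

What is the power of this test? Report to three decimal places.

Power ≈ 0.277

Noncentrality parameter: δ = d·√(n/2) = 0.76 × √(17/2) = 2.2158
Critical value for a two-sided test at α = 0.005: z_{α/2} = 2.807.
Power = Φ(δ − 2.807) + Φ(−δ − 2.807) = Φ(-0.591) + Φ(-5.023) = 0.2772 + 0.0000 = 0.2772.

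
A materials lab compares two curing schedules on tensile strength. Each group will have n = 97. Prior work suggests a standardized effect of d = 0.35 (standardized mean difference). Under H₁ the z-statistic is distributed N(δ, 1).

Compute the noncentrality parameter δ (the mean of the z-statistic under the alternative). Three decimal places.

δ ≈ 2.437

The noncentrality parameter scales effect size by the design's sample-size factor: δ = d·√(n/2) = 0.35 × √(97/2) = 2.4375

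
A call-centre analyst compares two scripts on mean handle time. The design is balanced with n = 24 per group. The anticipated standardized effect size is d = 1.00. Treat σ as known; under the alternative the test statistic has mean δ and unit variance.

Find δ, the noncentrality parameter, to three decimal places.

δ ≈ 3.464

The noncentrality parameter scales effect size by the design's sample-size factor: δ = d·√(n/2) = 1.00 × √(24/2) = 3.4641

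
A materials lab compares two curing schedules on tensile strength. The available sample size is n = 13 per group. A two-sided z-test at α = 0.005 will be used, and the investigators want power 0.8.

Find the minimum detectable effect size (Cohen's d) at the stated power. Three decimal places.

Required noncentrality: δ = z_{0.0025} + z_{0.20} = 2.807 + 0.842 = 3.649.
(Lower-tail contribution to power is negligible for δ > 0.)
δ = d·√(n/2) ⇒ d = δ/√(n/2) = 3.649/√(13/2) = 1.4311.

d ≈ 1.431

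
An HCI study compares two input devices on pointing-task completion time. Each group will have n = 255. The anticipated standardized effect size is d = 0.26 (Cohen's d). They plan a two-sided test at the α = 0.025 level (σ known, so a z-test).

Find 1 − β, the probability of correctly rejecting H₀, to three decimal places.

Noncentrality parameter: δ = d·√(n/2) = 0.26 × √(255/2) = 2.9358
Two-sided α = 0.025 → critical value z_{0.0125} = 2.241.
Power = Φ(δ − 2.241) + Φ(−δ − 2.241) = Φ(0.694) + Φ(-5.177) = 0.7563 + 0.0000 = 0.7563.

Power ≈ 0.756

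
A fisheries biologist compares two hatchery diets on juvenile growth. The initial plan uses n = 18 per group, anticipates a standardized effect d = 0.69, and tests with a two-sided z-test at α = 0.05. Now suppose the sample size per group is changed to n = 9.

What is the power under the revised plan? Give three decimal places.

With n = 9 per group: δ = d·√(n/2) = 0.69 × √(9/2) = 1.4637. Critical value z_{0.025} = 1.960.
Revised power = Φ(δ − 1.960) + Φ(−δ − 1.960) = Φ(-0.496) + Φ(-3.424) = 0.3099 + 0.0003 = 0.3102.

Power ≈ 0.310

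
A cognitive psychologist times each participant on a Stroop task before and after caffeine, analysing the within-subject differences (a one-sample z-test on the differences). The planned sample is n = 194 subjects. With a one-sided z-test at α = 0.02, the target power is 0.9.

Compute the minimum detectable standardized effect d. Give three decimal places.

Required noncentrality: δ = z_{0.02} + z_{0.10} = 2.054 + 1.282 = 3.335.
δ = d·√n ⇒ d = δ/√n = 3.335/√194 = 0.2395.

d ≈ 0.239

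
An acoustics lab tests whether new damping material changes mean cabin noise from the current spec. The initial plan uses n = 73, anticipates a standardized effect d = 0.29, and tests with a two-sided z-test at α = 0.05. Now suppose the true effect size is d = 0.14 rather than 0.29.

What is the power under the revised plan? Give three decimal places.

Power ≈ 0.223

With d = 0.14: δ = d·√n = 0.14 × √73 = 1.1962. Critical value z_{0.025} = 1.960.
Revised power = Φ(δ − 1.960) + Φ(−δ − 1.960) = Φ(-0.764) + Φ(-3.156) = 0.2225 + 0.0008 = 0.2233.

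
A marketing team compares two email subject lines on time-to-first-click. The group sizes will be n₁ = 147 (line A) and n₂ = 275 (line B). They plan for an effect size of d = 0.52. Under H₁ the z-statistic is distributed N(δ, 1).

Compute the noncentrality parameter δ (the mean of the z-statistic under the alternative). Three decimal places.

δ = d / √(1/n₁ + 1/n₂) = 0.52 / √(1/147 + 1/275) = 5.0895

δ ≈ 5.089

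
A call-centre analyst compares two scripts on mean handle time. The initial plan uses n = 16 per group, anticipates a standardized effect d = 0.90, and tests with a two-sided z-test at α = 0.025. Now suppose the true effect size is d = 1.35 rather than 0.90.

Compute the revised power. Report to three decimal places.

With d = 1.35: δ = d·√(n/2) = 1.35 × √(16/2) = 3.8184. Critical value z_{0.0125} = 2.241.
Revised power = Φ(δ − 2.241) + Φ(−δ − 2.241) = Φ(1.577) + Φ(-6.060) = 0.9426 + 0.0000 = 0.9426.

Power ≈ 0.943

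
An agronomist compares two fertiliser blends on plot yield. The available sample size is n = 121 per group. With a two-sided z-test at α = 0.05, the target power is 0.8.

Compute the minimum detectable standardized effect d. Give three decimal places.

Required noncentrality: δ = z_{0.025} + z_{0.20} = 1.960 + 0.842 = 2.802.
(The second rejection-region term Φ(−δ − z_{α/2}) is negligible and dropped.)
δ = d·√(n/2) ⇒ d = δ/√(n/2) = 2.802/√(121/2) = 0.3602.

d ≈ 0.360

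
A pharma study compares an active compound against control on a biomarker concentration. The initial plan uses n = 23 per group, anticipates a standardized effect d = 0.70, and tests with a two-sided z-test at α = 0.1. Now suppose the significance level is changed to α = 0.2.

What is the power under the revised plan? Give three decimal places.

δ = d·√(n/2) = 0.70 × √(23/2) = 2.3738 (unchanged). New critical value: z_{0.1} = 1.282.
Revised power = Φ(δ − 1.282) + Φ(−δ − 1.282) = Φ(1.092) + Φ(-3.655) = 0.8626 + 0.0001 = 0.8628.

Power ≈ 0.863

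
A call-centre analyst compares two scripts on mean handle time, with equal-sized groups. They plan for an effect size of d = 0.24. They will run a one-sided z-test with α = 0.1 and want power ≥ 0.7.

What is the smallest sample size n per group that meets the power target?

Set Φ(δ − 1.282) = 0.7; then δ − 1.282 = Φ⁻¹(0.7) = 0.524, giving δ = 1.806.
δ = d·√(n/2) ⇒ n = 2(δ/d)² = 2 × (1.806 / 0.24)² = 113.25.
Rounding up, n = 114 per group.

n = 114 per group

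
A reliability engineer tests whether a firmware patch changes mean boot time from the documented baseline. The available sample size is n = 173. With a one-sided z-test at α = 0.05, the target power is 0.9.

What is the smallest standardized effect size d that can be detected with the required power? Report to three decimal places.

Required noncentrality: δ = z_{0.05} + z_{0.10} = 1.645 + 1.282 = 2.926.
δ = d·√n ⇒ d = δ/√n = 2.926/√173 = 0.2225.

d ≈ 0.222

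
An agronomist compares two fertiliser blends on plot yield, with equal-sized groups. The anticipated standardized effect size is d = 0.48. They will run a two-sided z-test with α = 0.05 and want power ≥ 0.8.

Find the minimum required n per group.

Set Φ(δ − 1.960) = 0.8; then δ − 1.960 = Φ⁻¹(0.8) = 0.842, giving δ = 2.802.
(The Φ(−δ − z_{α/2}) term is vanishingly small for δ > 0 and is dropped in the standard sample-size formula.)
δ = d·√(n/2) ⇒ n = 2(δ/d)² = 2 × (2.802 / 0.48)² = 68.13.
Round up to the next whole unit.

n = 69 per group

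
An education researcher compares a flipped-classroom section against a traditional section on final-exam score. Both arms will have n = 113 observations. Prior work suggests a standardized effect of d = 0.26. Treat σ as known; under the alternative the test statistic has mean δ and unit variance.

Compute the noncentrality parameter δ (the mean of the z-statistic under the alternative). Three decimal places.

The noncentrality parameter scales effect size by the design's sample-size factor: δ = d·√(n/2) = 0.26 × √(113/2) = 1.9543

δ ≈ 1.954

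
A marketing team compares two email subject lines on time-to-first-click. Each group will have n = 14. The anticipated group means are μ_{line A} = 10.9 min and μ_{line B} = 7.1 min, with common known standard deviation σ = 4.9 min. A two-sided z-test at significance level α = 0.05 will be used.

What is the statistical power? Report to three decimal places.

Standardized effect: d = |μ_{line A} − μ_{line B}| / σ = |10.9 − 7.1| / 4.9 = 0.7755
Noncentrality parameter: δ = d·√(n/2) = 0.7755 × √(14/2) = 2.0518
Critical value for a two-sided test at α = 0.05: z_{α/2} = 1.960.
Power = Φ(δ − 1.960) + Φ(−δ − 1.960) = Φ(0.092) + Φ(-4.012) = 0.5366 + 0.0000 = 0.5366.

Power ≈ 0.537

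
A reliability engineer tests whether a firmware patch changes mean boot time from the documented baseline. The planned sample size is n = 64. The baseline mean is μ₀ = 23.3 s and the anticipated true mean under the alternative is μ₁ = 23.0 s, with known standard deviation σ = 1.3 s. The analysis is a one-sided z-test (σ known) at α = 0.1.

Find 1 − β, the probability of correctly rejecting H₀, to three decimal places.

Power ≈ 0.714

Standardized effect: d = |μ₁ − μ₀| / σ = |23.0 − 23.3| / 1.3 = 0.2308
Noncentrality parameter: δ = d·√n = 0.2308 × √64 = 1.8462
Critical value for a one-sided test at α = 0.1: z_α = 1.282.
Power = P(Z > 1.282 − δ) = Φ(0.565) = 0.7138.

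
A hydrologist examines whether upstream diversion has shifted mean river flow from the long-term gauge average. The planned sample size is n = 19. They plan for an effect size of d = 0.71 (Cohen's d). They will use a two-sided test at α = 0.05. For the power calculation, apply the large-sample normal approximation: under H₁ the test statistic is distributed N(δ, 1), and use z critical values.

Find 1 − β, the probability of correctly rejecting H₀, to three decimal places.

Power ≈ 0.872

Noncentrality parameter: δ = d·√n = 0.71 × √19 = 3.0948
Two-sided α = 0.05 → critical value z_{0.025} = 1.960.
Power = Φ(δ − 1.960) + Φ(−δ − 1.960) = Φ(1.135) + Φ(-5.055) = 0.8718 + 0.0000 = 0.8718.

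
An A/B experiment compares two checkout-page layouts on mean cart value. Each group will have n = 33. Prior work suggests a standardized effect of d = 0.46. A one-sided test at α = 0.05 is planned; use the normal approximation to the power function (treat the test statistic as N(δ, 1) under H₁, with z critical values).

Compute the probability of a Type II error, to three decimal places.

Noncentrality parameter: δ = d·√(n/2) = 0.46 × √(33/2) = 1.8685
Critical value for a one-sided test at α = 0.05: z_α = 1.645.
Power = P(Z > 1.645 − δ) = Φ(0.224) = 0.5885.
Type II error: β = 1 − power = 1 − 0.5885 = 0.4115.

β ≈ 0.412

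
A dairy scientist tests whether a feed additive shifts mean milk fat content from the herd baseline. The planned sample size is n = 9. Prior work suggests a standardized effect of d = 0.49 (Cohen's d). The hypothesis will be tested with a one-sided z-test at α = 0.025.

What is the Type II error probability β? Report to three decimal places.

β ≈ 0.688

Noncentrality parameter: δ = d·√n = 0.49 × √9 = 1.4700
Critical value for a one-sided test at α = 0.025: z_α = 1.960.
Power = P(Z > 1.960 − δ) = Φ(-0.490) = 0.3121.
Type II error: β = 1 − power = 1 − 0.3121 = 0.6879.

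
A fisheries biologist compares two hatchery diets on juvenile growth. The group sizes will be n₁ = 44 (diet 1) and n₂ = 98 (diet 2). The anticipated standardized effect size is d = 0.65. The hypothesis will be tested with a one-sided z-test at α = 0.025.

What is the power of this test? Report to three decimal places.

Power ≈ 0.948

Noncentrality parameter: δ = d / √(1/n₁ + 1/n₂) = 0.65 / √(1/44 + 1/98) = 3.5819
Critical value for a one-sided test at α = 0.025: z_α = 1.960.
Power = Φ(δ − 1.960) = Φ(1.622) = 0.9476.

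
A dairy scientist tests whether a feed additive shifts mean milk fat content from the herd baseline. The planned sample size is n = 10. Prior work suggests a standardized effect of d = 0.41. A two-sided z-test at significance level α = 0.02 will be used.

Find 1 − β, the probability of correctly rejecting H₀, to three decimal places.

Noncentrality parameter: δ = d·√n = 0.41 × √10 = 1.2965
Two-sided α = 0.02 → critical value z_{0.01} = 2.326.
Power = Φ(δ − 2.326) + Φ(−δ − 2.326) = Φ(-1.030) + Φ(-3.623) = 0.1515 + 0.0001 = 0.1517.

Power ≈ 0.152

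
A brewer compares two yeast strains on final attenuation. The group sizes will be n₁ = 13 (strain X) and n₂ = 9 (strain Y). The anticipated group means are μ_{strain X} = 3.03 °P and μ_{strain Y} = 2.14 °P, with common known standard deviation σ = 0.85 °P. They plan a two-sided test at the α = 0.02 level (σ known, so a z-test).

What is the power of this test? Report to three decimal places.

Standardized effect: d = |μ_{strain X} − μ_{strain Y}| / σ = |3.03 − 2.14| / 0.85 = 1.0471
Noncentrality parameter: δ = d / √(1/n₁ + 1/n₂) = 1.0471 / √(1/13 + 1/9) = 2.4146
Two-sided α = 0.02 → critical value z_{0.01} = 2.326.
Power = Φ(δ − 2.326) + Φ(−δ − 2.326) = Φ(0.088) + Φ(-4.741) = 0.5352 + 0.0000 = 0.5352.

Power ≈ 0.535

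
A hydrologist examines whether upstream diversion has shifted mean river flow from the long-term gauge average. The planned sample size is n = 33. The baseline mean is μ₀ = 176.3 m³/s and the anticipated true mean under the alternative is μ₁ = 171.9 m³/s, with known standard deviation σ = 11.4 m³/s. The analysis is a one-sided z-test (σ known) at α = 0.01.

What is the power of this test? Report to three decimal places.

Standardized effect: d = |μ₁ − μ₀| / σ = |171.9 − 176.3| / 11.4 = 0.3860
Noncentrality parameter: δ = d·√n = 0.3860 × √33 = 2.2172
Critical value for a one-sided test at α = 0.01: z_α = 2.326.
Power = Φ(δ − 2.326) = Φ(-0.109) = 0.4565.

Power ≈ 0.457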